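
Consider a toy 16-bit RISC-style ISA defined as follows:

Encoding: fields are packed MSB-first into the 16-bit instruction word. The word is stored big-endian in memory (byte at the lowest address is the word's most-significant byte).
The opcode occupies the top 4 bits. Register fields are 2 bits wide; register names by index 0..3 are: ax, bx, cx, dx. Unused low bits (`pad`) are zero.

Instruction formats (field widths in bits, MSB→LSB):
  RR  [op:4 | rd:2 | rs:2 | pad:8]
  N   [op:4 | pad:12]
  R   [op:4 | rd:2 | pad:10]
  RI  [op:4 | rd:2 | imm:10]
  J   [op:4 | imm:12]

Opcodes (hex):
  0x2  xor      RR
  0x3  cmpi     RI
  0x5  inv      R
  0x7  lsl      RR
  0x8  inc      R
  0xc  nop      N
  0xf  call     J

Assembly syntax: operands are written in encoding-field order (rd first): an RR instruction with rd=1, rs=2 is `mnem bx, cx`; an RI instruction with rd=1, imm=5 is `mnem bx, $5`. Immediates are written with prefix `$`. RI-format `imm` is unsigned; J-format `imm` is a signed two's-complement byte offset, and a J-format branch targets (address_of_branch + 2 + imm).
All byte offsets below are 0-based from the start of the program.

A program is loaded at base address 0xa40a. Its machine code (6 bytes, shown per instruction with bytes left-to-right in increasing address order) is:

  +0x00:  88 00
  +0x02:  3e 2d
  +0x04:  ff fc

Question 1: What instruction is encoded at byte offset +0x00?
off 0x00: read 88 00 as big → 0x8800
  top 4b → 0x8 → inc [R]
  [11:10] rd=2 = cx

inc cx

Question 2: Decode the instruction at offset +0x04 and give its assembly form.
off 0x04: read ff fc as big → 0xfffc
  top 4b → 0xf → call [J]
  [11:0] imm=4092 (s12→-4) = $-4

call $-4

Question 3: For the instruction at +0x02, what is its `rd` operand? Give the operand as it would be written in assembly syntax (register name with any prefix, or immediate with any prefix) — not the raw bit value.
+0x02: 3e 2d ⇒ word 0x3e2d (big)
  top 4b → 0x3 → cmpi [RI]
  rd: (w>>10)&0x3=0x3 → dx
  imm: (w>>0)&0x3ff=0x22d → $557

dx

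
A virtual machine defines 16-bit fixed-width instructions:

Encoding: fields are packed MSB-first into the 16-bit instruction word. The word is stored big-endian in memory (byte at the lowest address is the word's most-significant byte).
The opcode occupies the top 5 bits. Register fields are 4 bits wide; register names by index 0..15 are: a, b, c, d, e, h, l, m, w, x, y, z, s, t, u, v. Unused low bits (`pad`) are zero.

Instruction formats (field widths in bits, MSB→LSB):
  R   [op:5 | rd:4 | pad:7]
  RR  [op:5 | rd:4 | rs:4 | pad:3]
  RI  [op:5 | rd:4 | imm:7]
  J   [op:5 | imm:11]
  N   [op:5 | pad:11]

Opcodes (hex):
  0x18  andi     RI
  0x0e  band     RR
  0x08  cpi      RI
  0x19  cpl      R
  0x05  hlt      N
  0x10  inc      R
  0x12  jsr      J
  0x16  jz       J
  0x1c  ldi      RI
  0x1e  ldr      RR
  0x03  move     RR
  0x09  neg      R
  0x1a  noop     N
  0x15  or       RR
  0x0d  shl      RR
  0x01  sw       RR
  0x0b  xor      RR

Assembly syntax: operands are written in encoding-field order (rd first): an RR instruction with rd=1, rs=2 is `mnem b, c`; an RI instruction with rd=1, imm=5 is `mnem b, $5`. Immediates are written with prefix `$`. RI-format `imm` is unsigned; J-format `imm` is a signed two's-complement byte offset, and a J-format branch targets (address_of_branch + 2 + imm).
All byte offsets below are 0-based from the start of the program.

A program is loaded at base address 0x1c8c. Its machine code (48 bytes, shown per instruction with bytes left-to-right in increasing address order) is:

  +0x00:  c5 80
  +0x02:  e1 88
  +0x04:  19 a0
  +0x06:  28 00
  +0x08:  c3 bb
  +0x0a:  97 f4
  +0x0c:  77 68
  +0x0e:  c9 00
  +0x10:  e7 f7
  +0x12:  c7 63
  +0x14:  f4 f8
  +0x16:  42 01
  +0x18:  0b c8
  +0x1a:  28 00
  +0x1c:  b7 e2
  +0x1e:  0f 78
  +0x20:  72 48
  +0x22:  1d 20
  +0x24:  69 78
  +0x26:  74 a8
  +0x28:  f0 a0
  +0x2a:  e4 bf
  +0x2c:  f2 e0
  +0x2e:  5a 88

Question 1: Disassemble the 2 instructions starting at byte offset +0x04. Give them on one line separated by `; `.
+0x04: 19 a0 ⇒ word 0x19a0 (big)
  opcode bits[15:11]=0x3: move/RR
  rd: (w>>7)&0xf=0x3 → d
  rs: (w>>3)&0xf=0x4 → e
+0x06: 28 00 ⇒ word 0x2800 (big)
  opcode bits[15:11]=0x5: hlt/N

move d, e; hlt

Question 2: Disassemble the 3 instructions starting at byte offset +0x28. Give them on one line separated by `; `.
ldr b, e; ldi x, $63; ldr h, s

+0x28: f0 a0 ⇒ word 0xf0a0 (big)
  op=0xf0a0>>11=0x1e ⇒ ldr (RR)
  [10:7] rd=1 = b
  [6:3] rs=4 = e
+0x2a: e4 bf ⇒ word 0xe4bf (big)
  op=0xe4bf>>11=0x1c ⇒ ldi (RI)
  [10:7] rd=9 = x
  [6:0] imm=63 = $63
+0x2c: f2 e0 ⇒ word 0xf2e0 (big)
  op=0xf2e0>>11=0x1e ⇒ ldr (RR)
  [10:7] rd=5 = h
  [6:3] rs=12 = s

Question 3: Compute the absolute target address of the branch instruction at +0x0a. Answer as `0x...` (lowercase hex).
[0a] 97 f4 → 0x97f4
  top 5b → 0x12 → jsr [J]
  imm@[10:0]=0x7f4 (s11→-12) ⇒ $-12
  target = base 0x1c8c + off 0x0a + 2 + imm -12 = 0x1c8c

0x1c8c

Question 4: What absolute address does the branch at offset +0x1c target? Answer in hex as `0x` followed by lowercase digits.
0x1c8c

+0x1c: b7 e2 ⇒ word 0xb7e2 (big)
  top 5b → 0x16 → jz [J]
  imm@[10:0]=0x7e2 (s11→-30) ⇒ $-30
  target = base 0x1c8c + off 0x1c + 2 + imm -30 = 0x1c8c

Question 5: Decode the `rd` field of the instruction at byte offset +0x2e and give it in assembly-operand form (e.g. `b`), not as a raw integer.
h

@+2e  big-endian(5a 88) = 0x5a88
  op=0x5a88>>11=0xb ⇒ xor (RR)
  rd: (w>>7)&0xf=0x5 → h
  rs: (w>>3)&0xf=0x1 → b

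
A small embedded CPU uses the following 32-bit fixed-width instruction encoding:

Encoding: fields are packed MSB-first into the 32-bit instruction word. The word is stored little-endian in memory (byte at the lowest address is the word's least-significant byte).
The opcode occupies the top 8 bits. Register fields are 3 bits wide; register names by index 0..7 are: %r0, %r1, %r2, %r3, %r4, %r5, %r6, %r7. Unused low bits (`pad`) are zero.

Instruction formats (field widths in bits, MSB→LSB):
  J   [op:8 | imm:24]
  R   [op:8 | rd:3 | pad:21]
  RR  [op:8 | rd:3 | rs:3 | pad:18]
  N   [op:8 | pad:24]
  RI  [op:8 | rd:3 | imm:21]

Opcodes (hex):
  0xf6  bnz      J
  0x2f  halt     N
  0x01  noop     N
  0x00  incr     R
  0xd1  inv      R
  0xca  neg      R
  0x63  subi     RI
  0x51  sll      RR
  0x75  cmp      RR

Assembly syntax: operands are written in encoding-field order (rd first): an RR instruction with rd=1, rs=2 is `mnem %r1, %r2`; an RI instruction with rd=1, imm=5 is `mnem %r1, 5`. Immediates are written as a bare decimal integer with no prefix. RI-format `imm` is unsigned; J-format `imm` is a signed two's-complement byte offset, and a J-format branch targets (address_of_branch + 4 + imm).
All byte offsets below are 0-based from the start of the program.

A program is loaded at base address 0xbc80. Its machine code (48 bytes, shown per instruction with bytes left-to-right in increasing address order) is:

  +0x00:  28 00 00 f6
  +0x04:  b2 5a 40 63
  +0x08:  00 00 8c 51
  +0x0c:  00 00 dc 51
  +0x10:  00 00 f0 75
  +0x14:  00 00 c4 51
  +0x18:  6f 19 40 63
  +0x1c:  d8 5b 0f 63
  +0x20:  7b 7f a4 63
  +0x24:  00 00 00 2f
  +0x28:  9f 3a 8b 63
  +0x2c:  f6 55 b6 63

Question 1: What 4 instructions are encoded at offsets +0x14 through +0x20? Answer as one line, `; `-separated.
@+14  little-endian(00 00 c4 51) = 0x51c40000
  opcode bits[31:24]=0x51: sll/RR
  [23:21] rd=6 = %r6
  [20:18] rs=1 = %r1
@+18  little-endian(6f 19 40 63) = 0x6340196f
  opcode bits[31:24]=0x63: subi/RI
  [23:21] rd=2 = %r2
  [20:0] imm=6511 = 6511
@+1c  little-endian(d8 5b 0f 63) = 0x630f5bd8
  opcode bits[31:24]=0x63: subi/RI
  [23:21] rd=0 = %r0
  [20:0] imm=1006552 = 1006552
@+20  little-endian(7b 7f a4 63) = 0x63a47f7b
  opcode bits[31:24]=0x63: subi/RI
  [23:21] rd=5 = %r5
  [20:0] imm=294779 = 294779

sll %r6, %r1; subi %r2, 6511; subi %r0, 1006552; subi %r5, 294779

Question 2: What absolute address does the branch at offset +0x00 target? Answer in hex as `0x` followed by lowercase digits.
0xbcac

[00] 28 00 00 f6 → 0xf6000028
  op=0xf6000028>>24=0xf6 ⇒ bnz (J)
  imm@[23:0]=0x28 ⇒ 40
  target = base 0xbc80 + off 0x00 + 4 + imm 40 = 0xbcac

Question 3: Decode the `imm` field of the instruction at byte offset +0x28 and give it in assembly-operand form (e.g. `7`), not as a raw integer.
735903

off 0x28: read 9f 3a 8b 63 as little → 0x638b3a9f
  op=0x638b3a9f>>24=0x63 ⇒ subi (RI)
  rd: (w>>21)&0x7=0x4 → %r4
  imm: (w>>0)&0x1fffff=0xb3a9f → 735903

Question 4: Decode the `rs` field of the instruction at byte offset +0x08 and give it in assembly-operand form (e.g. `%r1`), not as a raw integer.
off 0x08: read 00 00 8c 51 as little → 0x518c0000
  top 8b → 0x51 → sll [RR]
  [23:21] rd=4 = %r4
  [20:18] rs=3 = %r3

%r3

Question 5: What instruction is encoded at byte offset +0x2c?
subi %r5, 1463798

@+2c  little-endian(f6 55 b6 63) = 0x63b655f6
  top 8b → 0x63 → subi [RI]
  rd@[23:21]=0x5 ⇒ %r5
  imm@[20:0]=0x1655f6 ⇒ 1463798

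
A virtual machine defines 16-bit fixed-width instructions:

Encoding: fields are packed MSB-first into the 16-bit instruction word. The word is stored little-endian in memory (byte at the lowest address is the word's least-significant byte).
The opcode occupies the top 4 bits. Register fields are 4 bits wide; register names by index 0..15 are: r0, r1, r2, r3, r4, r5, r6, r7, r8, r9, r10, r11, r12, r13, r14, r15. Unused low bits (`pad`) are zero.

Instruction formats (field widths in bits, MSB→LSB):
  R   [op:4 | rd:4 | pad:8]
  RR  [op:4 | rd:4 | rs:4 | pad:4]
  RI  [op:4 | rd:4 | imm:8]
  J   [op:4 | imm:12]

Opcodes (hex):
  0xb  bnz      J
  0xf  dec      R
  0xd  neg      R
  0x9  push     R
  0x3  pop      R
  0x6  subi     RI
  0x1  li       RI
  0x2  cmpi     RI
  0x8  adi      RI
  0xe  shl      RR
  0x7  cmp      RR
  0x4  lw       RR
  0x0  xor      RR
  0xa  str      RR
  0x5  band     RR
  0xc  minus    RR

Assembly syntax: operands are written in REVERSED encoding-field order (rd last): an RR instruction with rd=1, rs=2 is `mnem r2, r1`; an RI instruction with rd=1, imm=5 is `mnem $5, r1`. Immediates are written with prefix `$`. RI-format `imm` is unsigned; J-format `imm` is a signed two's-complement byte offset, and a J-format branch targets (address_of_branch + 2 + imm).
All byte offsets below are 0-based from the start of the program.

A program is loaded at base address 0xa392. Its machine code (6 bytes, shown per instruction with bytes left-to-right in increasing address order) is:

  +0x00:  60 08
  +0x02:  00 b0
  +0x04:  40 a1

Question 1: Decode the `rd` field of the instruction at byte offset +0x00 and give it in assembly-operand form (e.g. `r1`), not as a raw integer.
off 0x00: read 60 08 as little → 0x0860
  top 4b → 0x0 → xor [RR]
  [11:8] rd=8 = r8
  [7:4] rs=6 = r6

r8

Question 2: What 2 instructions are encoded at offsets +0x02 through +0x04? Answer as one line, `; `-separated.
bnz $0; str r4, r1

+0x02: 00 b0 ⇒ word 0xb000 (little)
  opcode bits[15:12]=0xb: bnz/J
  imm: (w>>0)&0xfff=0x0 → $0
+0x04: 40 a1 ⇒ word 0xa140 (little)
  opcode bits[15:12]=0xa: str/RR
  rd: (w>>8)&0xf=0x1 → r1
  rs: (w>>4)&0xf=0x4 → r4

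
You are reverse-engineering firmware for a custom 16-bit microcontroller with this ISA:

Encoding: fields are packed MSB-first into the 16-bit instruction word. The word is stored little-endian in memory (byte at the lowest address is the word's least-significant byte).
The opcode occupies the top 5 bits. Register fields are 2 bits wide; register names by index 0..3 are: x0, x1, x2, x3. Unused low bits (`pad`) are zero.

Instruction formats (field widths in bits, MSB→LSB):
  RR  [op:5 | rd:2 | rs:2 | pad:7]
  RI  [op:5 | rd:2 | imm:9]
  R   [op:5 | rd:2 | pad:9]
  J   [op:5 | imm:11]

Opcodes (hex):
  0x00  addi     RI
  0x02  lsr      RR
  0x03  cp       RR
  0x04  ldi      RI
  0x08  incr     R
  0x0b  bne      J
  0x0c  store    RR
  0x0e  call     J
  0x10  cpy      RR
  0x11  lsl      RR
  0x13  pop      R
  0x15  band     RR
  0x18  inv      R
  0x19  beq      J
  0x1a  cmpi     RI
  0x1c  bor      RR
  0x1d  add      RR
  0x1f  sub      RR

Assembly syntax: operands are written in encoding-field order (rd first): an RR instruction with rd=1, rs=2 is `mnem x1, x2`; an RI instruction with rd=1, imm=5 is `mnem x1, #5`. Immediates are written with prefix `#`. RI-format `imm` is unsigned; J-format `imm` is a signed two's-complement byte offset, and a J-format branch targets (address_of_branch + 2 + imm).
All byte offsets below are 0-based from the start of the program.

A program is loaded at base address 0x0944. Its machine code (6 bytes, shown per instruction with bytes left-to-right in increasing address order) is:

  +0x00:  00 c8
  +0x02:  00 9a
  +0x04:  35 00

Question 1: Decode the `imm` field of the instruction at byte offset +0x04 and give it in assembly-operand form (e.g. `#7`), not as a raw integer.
@+04  little-endian(35 00) = 0x0035
  top 5b → 0x0 → addi [RI]
  [10:9] rd=0 = x0
  [8:0] imm=53 = #53

#53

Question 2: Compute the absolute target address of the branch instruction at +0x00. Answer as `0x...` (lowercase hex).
off 0x00: read 00 c8 as little → 0xc800
  opcode bits[15:11]=0x19: beq/J
  [10:0] imm=0 = #0
  target = base 0x0944 + off 0x00 + 2 + imm 0 = 0x0946

0x0946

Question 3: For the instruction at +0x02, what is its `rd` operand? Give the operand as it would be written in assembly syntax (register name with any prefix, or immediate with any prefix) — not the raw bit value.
@+02  little-endian(00 9a) = 0x9a00
  op=0x9a00>>11=0x13 ⇒ pop (R)
  rd: (w>>9)&0x3=0x1 → x1

x1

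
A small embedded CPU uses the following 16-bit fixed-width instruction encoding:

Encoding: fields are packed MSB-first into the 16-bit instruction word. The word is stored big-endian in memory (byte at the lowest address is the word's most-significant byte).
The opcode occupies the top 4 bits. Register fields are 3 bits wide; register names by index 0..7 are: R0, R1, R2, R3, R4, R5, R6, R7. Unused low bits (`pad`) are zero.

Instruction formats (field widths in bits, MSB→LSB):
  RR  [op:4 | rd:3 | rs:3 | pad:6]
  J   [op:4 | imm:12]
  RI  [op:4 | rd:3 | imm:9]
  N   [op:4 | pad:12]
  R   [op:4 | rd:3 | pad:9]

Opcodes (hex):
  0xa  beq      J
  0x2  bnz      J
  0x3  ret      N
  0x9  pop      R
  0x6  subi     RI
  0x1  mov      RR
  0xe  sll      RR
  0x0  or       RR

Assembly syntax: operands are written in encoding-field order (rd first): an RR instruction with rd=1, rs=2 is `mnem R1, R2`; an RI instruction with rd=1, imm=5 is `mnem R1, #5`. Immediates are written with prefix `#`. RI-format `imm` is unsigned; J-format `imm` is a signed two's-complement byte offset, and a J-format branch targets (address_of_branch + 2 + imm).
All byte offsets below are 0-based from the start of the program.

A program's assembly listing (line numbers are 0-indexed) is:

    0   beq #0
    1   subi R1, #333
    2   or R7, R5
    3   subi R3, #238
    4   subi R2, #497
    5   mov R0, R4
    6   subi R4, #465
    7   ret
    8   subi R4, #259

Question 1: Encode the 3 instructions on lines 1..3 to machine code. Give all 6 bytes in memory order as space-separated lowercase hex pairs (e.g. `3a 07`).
1. subi fields op=0x6:4|rd=1:3|imm=333:9 → word 634dh → 63 4d
2. or fields op=0x0:4|rd=7:3|rs=5:3|pad=0:6 → word 0f40h → 0f 40
3. subi fields op=0x6:4|rd=3:3|imm=238:9 → word 66eeh → 66 ee

63 4d 0f 40 66 ee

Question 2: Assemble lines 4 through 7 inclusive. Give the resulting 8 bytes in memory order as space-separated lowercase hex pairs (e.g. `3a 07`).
4. subi fields op=0x6:4|rd=2:3|imm=497:9 → word 65f1h → 65 f1
5. mov fields op=0x1:4|rd=0:3|rs=4:3|pad=0:6 → word 1100h → 11 00
6. subi fields op=0x6:4|rd=4:3|imm=465:9 → word 69d1h → 69 d1
7. ret fields op=0x3:4|pad=0:12 → word 3000h → 30 00

65 f1 11 00 69 d1 30 00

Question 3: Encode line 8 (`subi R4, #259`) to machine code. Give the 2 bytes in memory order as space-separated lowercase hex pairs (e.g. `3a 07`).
69 03

line 8 (subi): pack op=0x6:4|rd=4:3|imm=259:9 = 0x6903; big→ 69 03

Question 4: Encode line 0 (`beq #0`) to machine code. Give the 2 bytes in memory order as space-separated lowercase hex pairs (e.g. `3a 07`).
a0 00

L0: beq op=0xa:4|imm=0:12 ⇒ 0xa000 ⇒ big a0 00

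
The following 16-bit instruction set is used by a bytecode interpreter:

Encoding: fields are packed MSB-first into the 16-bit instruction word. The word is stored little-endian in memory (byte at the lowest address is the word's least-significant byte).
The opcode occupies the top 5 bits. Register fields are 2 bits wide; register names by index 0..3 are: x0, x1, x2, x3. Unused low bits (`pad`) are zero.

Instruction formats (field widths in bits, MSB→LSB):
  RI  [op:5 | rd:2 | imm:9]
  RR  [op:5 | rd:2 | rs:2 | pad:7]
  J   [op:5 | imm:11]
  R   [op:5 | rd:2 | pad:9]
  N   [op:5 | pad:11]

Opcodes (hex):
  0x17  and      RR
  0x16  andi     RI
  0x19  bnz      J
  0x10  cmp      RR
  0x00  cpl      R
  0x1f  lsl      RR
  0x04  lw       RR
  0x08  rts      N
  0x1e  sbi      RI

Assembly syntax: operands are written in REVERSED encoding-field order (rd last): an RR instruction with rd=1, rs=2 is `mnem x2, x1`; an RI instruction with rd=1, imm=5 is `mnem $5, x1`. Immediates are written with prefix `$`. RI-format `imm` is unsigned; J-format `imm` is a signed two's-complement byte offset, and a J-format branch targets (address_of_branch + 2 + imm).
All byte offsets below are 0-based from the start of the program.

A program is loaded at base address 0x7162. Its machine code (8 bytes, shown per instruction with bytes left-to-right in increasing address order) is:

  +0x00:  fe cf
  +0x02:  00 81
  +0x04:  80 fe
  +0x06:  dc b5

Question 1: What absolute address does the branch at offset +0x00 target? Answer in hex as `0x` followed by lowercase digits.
0x7162

off 0x00: read fe cf as little → 0xcffe
  op=0xcffe>>11=0x19 ⇒ bnz (J)
  [10:0] imm=2046 (s11→-2) = $-2
  target = base 0x7162 + off 0x00 + 2 + imm -2 = 0x7162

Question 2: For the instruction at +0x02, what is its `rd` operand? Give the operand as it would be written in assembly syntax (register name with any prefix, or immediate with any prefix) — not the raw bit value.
off 0x02: read 00 81 as little → 0x8100
  op=0x8100>>11=0x10 ⇒ cmp (RR)
  rd: (w>>9)&0x3=0x0 → x0
  rs: (w>>7)&0x3=0x2 → x2

x0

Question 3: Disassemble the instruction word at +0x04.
+0x04: 80 fe ⇒ word 0xfe80 (little)
  opcode bits[15:11]=0x1f: lsl/RR
  rd: (w>>9)&0x3=0x3 → x3
  rs: (w>>7)&0x3=0x1 → x1

lsl x1, x3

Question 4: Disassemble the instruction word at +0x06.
[06] dc b5 → 0xb5dc
  op=0xb5dc>>11=0x16 ⇒ andi (RI)
  rd@[10:9]=0x2 ⇒ x2
  imm@[8:0]=0x1dc ⇒ $476

andi $476, x2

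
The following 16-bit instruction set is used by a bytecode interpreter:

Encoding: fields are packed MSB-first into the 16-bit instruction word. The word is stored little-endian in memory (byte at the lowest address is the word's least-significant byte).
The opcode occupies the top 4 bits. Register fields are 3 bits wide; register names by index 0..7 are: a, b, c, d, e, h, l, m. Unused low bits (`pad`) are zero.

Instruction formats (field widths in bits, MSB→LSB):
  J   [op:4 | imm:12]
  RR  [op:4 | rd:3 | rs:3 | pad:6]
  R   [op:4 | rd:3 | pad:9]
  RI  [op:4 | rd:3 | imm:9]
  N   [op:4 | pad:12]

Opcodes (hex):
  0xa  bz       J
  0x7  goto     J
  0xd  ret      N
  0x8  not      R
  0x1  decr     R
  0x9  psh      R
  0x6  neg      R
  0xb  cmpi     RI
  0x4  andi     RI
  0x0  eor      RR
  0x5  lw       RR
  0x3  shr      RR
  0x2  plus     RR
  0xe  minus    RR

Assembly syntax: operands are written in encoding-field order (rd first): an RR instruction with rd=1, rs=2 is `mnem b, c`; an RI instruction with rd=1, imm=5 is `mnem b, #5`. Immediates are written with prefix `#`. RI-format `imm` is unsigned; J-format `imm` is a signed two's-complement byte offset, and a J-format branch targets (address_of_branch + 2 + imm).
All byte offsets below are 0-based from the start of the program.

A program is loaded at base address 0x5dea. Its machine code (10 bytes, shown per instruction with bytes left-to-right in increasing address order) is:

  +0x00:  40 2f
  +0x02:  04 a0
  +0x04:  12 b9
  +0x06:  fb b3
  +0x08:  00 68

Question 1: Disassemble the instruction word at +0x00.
plus m, h

@+00  little-endian(40 2f) = 0x2f40
  op=0x2f40>>12=0x2 ⇒ plus (RR)
  rd@[11:9]=0x7 ⇒ m
  rs@[8:6]=0x5 ⇒ h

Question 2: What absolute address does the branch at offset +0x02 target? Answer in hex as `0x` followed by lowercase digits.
@+02  little-endian(04 a0) = 0xa004
  opcode bits[15:12]=0xa: bz/J
  imm@[11:0]=0x4 ⇒ #4
  target = base 0x5dea + off 0x02 + 2 + imm 4 = 0x5df2

0x5df2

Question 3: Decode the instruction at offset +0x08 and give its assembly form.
neg e

@+08  little-endian(00 68) = 0x6800
  top 4b → 0x6 → neg [R]
  rd: (w>>9)&0x7=0x4 → e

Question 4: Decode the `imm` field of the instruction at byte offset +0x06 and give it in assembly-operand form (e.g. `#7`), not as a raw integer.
+0x06: fb b3 ⇒ word 0xb3fb (little)
  op=0xb3fb>>12=0xb ⇒ cmpi (RI)
  [11:9] rd=1 = b
  [8:0] imm=507 = #507

#507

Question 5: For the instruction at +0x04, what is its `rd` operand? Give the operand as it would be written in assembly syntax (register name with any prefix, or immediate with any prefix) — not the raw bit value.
@+04  little-endian(12 b9) = 0xb912
  top 4b → 0xb → cmpi [RI]
  [11:9] rd=4 = e
  [8:0] imm=274 = #274

e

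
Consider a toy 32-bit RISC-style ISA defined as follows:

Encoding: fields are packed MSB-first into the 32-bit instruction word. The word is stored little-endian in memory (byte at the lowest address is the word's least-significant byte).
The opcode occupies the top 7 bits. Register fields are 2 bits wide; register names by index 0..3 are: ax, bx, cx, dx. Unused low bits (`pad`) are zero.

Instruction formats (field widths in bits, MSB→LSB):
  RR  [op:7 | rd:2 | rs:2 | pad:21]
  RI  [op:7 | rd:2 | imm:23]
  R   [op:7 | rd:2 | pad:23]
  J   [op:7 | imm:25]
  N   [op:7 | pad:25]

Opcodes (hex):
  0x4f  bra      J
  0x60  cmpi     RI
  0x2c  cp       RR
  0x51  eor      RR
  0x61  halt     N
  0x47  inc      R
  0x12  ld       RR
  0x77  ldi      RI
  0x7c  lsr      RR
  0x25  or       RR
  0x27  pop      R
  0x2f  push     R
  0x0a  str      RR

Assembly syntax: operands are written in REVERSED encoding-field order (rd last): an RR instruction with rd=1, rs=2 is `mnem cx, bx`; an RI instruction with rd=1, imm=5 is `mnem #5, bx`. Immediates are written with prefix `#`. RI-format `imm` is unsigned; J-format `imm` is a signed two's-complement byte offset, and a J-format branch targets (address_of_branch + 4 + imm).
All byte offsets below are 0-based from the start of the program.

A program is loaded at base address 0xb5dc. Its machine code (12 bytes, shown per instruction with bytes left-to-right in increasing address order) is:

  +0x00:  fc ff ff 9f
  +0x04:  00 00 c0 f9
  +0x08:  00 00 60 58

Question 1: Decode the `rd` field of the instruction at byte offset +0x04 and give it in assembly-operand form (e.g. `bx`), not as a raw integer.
[04] 00 00 c0 f9 → 0xf9c00000
  top 7b → 0x7c → lsr [RR]
  [24:23] rd=3 = dx
  [22:21] rs=2 = cx

dx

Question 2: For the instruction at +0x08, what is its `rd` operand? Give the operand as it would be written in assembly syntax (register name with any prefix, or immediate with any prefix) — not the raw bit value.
ax

[08] 00 00 60 58 → 0x58600000
  op=0x58600000>>25=0x2c ⇒ cp (RR)
  [24:23] rd=0 = ax
  [22:21] rs=3 = dx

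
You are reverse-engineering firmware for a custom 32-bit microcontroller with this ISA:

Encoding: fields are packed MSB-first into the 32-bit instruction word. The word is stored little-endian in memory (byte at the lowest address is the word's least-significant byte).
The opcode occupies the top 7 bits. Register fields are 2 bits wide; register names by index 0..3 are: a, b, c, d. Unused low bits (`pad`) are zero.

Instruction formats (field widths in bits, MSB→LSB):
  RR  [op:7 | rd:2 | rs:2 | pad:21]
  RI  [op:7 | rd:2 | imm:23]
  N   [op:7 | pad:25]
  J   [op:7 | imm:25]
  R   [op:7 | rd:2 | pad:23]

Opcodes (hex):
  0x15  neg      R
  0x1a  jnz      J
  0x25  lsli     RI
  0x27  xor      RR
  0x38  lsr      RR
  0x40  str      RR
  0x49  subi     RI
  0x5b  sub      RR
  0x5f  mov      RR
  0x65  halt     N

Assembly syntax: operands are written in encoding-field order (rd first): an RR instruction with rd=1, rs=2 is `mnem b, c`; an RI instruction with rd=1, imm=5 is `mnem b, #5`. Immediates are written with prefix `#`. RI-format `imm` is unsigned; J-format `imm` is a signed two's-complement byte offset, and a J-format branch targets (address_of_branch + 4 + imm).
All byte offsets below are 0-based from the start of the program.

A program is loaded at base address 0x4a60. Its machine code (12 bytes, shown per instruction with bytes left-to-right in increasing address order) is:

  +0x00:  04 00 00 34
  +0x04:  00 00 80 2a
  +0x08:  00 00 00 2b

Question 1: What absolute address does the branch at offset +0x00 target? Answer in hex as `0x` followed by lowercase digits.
0x4a68

@+00  little-endian(04 00 00 34) = 0x34000004
  opcode bits[31:25]=0x1a: jnz/J
  imm@[24:0]=0x4 ⇒ #4
  target = base 0x4a60 + off 0x00 + 4 + imm 4 = 0x4a68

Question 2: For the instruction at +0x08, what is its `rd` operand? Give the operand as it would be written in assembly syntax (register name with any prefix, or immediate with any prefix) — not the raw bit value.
c

[08] 00 00 00 2b → 0x2b000000
  opcode bits[31:25]=0x15: neg/R
  rd@[24:23]=0x2 ⇒ c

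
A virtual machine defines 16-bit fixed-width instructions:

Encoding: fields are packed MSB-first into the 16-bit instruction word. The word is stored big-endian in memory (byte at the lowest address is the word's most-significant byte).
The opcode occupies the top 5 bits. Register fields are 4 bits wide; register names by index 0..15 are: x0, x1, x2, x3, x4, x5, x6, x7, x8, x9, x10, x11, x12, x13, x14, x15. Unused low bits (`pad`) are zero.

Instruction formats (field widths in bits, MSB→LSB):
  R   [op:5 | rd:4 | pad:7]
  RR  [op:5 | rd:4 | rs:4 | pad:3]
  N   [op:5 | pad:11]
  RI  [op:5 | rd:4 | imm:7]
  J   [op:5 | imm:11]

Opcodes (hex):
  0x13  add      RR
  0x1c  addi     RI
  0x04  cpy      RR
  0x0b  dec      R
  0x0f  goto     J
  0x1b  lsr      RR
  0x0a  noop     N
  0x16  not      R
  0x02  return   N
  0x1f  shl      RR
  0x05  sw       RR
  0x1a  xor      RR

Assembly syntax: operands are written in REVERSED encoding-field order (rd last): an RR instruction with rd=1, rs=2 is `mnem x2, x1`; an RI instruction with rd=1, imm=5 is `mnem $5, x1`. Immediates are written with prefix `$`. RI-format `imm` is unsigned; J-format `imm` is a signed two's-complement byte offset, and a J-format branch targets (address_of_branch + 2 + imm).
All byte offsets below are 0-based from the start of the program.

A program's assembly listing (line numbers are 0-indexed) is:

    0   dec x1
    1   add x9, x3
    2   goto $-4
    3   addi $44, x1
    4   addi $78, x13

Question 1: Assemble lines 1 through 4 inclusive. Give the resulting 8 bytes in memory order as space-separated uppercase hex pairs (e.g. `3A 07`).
line 1 (add): pack op=0x13:5|rd=3:4|rs=9:4|pad=0:3 = 0x99c8; big→ 99 c8
line 2 (goto): pack op=0xf:5|imm=-4:11 = 0x7ffc; big→ 7f fc
line 3 (addi): pack op=0x1c:5|rd=1:4|imm=44:7 = 0xe0ac; big→ e0 ac
line 4 (addi): pack op=0x1c:5|rd=13:4|imm=78:7 = 0xe6ce; big→ e6 ce

99 C8 7F FC E0 AC E6 CE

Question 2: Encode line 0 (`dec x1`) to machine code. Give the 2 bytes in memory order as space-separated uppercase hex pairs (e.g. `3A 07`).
58 80

line 0 (dec): pack op=0xb:5|rd=1:4|pad=0:7 = 0x5880; big→ 58 80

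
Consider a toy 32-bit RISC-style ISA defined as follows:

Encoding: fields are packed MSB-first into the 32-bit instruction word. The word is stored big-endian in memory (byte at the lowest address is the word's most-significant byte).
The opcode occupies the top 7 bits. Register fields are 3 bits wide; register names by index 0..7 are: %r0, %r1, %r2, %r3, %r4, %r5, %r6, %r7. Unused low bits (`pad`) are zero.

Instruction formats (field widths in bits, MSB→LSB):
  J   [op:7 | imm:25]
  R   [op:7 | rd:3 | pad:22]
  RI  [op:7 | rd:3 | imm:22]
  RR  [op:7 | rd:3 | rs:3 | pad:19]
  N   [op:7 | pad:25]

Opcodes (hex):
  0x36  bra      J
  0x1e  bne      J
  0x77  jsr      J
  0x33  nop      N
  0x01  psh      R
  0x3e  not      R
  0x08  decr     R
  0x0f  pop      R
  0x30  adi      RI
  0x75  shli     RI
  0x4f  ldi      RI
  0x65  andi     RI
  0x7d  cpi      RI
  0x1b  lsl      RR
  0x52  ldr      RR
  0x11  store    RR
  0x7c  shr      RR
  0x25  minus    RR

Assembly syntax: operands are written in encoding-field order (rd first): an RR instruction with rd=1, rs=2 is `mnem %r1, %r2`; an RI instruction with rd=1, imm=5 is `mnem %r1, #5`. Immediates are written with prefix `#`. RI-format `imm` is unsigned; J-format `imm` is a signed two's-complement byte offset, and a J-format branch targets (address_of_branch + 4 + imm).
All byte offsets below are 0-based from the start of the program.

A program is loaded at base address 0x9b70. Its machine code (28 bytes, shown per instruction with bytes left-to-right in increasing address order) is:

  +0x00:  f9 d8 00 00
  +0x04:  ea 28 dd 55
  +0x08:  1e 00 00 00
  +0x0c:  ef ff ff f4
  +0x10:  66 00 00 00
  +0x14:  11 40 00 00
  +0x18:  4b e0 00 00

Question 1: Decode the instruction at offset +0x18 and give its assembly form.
+0x18: 4b e0 00 00 ⇒ word 0x4be00000 (big)
  top 7b → 0x25 → minus [RR]
  rd: (w>>22)&0x7=0x7 → %r7
  rs: (w>>19)&0x7=0x4 → %r4

minus %r7, %r4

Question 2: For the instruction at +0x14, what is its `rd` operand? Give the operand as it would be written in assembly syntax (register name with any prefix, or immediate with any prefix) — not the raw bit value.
%r5

off 0x14: read 11 40 00 00 as big → 0x11400000
  top 7b → 0x8 → decr [R]
  [24:22] rd=5 = %r5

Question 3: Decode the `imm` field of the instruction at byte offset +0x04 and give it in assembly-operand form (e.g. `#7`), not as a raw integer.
+0x04: ea 28 dd 55 ⇒ word 0xea28dd55 (big)
  top 7b → 0x75 → shli [RI]
  [24:22] rd=0 = %r0
  [21:0] imm=2678101 = #2678101

#2678101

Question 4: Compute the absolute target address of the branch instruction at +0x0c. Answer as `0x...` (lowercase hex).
[0c] ef ff ff f4 → 0xeffffff4
  op=0xeffffff4>>25=0x77 ⇒ jsr (J)
  [24:0] imm=33554420 (s25→-12) = #-12
  target = base 0x9b70 + off 0x0c + 4 + imm -12 = 0x9b74

0x9b74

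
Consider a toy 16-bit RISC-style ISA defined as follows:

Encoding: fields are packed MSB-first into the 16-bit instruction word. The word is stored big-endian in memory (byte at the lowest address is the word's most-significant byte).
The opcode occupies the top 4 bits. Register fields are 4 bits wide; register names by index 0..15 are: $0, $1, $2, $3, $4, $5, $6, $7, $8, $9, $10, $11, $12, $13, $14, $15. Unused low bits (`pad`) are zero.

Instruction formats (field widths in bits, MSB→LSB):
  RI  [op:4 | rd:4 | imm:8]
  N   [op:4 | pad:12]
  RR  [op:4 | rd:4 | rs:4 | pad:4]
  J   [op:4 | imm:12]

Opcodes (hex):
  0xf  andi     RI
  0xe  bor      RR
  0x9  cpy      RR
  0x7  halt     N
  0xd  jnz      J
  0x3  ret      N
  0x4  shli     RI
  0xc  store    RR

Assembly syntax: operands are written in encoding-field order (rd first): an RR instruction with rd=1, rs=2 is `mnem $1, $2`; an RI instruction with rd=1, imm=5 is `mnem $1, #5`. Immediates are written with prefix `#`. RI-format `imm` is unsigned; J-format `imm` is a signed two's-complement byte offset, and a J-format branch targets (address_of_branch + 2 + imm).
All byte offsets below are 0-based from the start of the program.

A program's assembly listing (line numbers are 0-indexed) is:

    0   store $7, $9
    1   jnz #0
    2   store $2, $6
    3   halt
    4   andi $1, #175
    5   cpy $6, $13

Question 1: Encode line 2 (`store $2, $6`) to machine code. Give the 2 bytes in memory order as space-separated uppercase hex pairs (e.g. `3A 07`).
C2 60

2. store fields op=0xc:4|rd=2:4|rs=6:4|pad=0:4 → word c260h → c2 60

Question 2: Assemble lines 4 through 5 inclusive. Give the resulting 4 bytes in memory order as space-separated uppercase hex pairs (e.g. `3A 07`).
F1 AF 96 D0

L4: andi op=0xf:4|rd=1:4|imm=175:8 ⇒ 0xf1af ⇒ big f1 af
L5: cpy op=0x9:4|rd=6:4|rs=13:4|pad=0:4 ⇒ 0x96d0 ⇒ big 96 d0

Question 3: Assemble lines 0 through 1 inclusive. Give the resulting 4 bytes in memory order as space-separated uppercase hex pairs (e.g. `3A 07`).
C7 90 D0 00

L0: store op=0xc:4|rd=7:4|rs=9:4|pad=0:4 ⇒ 0xc790 ⇒ big c7 90
L1: jnz op=0xd:4|imm=0:12 ⇒ 0xd000 ⇒ big d0 00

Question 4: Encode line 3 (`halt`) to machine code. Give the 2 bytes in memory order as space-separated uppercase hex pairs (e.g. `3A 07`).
3. halt fields op=0x7:4|pad=0:12 → word 7000h → 70 00

70 00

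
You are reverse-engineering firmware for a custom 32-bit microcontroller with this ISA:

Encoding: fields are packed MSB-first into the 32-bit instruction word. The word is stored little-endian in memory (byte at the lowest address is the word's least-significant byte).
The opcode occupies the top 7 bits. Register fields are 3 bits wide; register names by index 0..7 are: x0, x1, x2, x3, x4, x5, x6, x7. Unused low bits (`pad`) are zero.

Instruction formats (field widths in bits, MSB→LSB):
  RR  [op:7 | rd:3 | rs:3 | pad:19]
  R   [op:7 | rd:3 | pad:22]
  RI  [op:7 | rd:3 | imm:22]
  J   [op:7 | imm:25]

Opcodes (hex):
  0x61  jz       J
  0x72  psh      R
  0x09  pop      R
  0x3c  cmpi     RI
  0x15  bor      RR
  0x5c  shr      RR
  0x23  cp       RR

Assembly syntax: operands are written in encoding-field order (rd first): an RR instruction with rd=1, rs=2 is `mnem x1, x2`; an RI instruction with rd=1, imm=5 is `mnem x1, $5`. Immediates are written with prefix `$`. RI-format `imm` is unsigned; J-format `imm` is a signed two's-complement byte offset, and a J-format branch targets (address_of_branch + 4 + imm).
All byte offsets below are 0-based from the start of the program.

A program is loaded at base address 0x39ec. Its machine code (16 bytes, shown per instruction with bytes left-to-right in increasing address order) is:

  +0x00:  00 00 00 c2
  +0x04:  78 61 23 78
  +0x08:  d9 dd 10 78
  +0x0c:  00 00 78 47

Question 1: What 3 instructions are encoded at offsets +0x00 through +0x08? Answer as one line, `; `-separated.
+0x00: 00 00 00 c2 ⇒ word 0xc2000000 (little)
  top 7b → 0x61 → jz [J]
  imm: (w>>0)&0x1ffffff=0x0 → $0
+0x04: 78 61 23 78 ⇒ word 0x78236178 (little)
  top 7b → 0x3c → cmpi [RI]
  rd: (w>>22)&0x7=0x0 → x0
  imm: (w>>0)&0x3fffff=0x236178 → $2318712
+0x08: d9 dd 10 78 ⇒ word 0x7810ddd9 (little)
  top 7b → 0x3c → cmpi [RI]
  rd: (w>>22)&0x7=0x0 → x0
  imm: (w>>0)&0x3fffff=0x10ddd9 → $1105369

jz $0; cmpi x0, $2318712; cmpi x0, $1105369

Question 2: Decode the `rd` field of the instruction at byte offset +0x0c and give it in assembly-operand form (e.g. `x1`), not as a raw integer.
+0x0c: 00 00 78 47 ⇒ word 0x47780000 (little)
  top 7b → 0x23 → cp [RR]
  rd@[24:22]=0x5 ⇒ x5
  rs@[21:19]=0x7 ⇒ x7

x5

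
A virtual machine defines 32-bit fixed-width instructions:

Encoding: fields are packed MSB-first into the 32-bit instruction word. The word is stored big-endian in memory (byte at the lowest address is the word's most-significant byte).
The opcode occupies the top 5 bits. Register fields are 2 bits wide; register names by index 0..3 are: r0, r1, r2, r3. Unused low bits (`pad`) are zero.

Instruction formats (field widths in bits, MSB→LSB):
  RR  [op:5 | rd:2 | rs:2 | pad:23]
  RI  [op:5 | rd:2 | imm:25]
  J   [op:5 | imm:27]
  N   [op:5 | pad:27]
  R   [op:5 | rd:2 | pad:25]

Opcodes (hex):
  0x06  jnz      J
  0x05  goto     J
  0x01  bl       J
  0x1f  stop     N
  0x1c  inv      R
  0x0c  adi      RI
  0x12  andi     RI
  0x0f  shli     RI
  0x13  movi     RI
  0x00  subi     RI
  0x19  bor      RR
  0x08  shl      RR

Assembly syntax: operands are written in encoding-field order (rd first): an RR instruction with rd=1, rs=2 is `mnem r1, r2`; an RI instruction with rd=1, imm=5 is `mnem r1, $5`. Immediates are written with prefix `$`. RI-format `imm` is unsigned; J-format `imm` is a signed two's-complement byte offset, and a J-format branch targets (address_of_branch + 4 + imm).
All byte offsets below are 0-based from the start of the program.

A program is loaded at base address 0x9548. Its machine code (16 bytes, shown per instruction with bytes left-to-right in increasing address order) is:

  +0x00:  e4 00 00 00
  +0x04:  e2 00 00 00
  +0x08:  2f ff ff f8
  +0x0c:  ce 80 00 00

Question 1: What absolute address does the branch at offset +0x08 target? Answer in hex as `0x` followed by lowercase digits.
+0x08: 2f ff ff f8 ⇒ word 0x2ffffff8 (big)
  opcode bits[31:27]=0x5: goto/J
  [26:0] imm=134217720 (s27→-8) = $-8
  target = base 0x9548 + off 0x08 + 4 + imm -8 = 0x954c

0x954c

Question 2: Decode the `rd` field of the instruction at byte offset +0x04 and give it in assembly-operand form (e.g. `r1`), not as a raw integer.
+0x04: e2 00 00 00 ⇒ word 0xe2000000 (big)
  op=0xe2000000>>27=0x1c ⇒ inv (R)
  rd@[26:25]=0x1 ⇒ r1

r1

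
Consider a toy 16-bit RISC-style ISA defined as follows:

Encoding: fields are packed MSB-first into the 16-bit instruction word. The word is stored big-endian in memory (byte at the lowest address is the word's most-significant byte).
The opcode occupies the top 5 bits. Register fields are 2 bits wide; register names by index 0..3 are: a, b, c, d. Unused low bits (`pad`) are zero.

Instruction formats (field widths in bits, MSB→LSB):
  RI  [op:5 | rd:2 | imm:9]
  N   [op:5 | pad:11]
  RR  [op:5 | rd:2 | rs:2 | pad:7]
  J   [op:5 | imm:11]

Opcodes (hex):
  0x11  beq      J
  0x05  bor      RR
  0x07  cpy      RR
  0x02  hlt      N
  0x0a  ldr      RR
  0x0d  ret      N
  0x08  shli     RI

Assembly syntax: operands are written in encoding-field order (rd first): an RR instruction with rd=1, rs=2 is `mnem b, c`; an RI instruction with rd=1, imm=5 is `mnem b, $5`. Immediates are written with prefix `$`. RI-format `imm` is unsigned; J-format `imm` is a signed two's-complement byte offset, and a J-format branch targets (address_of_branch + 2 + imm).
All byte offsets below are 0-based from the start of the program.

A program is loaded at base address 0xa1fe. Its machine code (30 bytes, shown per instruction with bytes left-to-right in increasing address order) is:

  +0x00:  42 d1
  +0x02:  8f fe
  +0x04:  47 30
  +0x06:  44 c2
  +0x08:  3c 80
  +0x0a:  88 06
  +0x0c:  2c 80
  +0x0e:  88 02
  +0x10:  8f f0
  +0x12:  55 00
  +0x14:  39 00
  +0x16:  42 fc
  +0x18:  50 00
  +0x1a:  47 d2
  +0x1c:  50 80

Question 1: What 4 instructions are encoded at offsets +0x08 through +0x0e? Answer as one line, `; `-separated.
cpy c, b; beq $6; bor c, b; beq $2

+0x08: 3c 80 ⇒ word 0x3c80 (big)
  op=0x3c80>>11=0x7 ⇒ cpy (RR)
  rd@[10:9]=0x2 ⇒ c
  rs@[8:7]=0x1 ⇒ b
+0x0a: 88 06 ⇒ word 0x8806 (big)
  op=0x8806>>11=0x11 ⇒ beq (J)
  imm@[10:0]=0x6 ⇒ $6
+0x0c: 2c 80 ⇒ word 0x2c80 (big)
  op=0x2c80>>11=0x5 ⇒ bor (RR)
  rd@[10:9]=0x2 ⇒ c
  rs@[8:7]=0x1 ⇒ b
+0x0e: 88 02 ⇒ word 0x8802 (big)
  op=0x8802>>11=0x11 ⇒ beq (J)
  imm@[10:0]=0x2 ⇒ $2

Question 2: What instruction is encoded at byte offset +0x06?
+0x06: 44 c2 ⇒ word 0x44c2 (big)
  top 5b → 0x8 → shli [RI]
  rd: (w>>9)&0x3=0x2 → c
  imm: (w>>0)&0x1ff=0xc2 → $194

shli c, $194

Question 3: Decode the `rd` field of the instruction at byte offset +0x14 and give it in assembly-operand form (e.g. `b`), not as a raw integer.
a

[14] 39 00 → 0x3900
  op=0x3900>>11=0x7 ⇒ cpy (RR)
  rd@[10:9]=0x0 ⇒ a
  rs@[8:7]=0x2 ⇒ c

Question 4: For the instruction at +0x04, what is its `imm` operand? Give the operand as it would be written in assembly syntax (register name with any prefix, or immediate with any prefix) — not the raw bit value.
$304

+0x04: 47 30 ⇒ word 0x4730 (big)
  op=0x4730>>11=0x8 ⇒ shli (RI)
  [10:9] rd=3 = d
  [8:0] imm=304 = $304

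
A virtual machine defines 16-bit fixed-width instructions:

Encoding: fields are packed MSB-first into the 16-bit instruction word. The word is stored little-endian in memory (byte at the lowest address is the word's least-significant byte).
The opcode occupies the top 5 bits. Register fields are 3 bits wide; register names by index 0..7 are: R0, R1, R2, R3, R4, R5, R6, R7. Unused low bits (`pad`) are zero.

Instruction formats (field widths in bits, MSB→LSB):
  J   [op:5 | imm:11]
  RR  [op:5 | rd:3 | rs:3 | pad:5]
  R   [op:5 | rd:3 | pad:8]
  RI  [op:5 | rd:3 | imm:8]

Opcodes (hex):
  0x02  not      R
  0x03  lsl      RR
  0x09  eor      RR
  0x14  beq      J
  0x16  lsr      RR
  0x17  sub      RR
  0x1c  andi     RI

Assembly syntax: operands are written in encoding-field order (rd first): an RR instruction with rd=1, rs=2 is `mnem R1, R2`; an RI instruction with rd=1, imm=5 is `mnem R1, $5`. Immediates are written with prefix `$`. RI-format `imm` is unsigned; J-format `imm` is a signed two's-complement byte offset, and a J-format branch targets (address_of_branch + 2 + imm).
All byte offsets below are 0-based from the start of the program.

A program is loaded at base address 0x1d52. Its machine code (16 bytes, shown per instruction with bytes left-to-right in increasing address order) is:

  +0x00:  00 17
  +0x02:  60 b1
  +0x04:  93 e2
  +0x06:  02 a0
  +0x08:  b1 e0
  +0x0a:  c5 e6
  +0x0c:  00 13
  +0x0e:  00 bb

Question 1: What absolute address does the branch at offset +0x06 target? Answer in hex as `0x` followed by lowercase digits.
0x1d5c

[06] 02 a0 → 0xa002
  op=0xa002>>11=0x14 ⇒ beq (J)
  imm@[10:0]=0x2 ⇒ $2
  target = base 0x1d52 + off 0x06 + 2 + imm 2 = 0x1d5c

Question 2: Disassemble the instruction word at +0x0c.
not R3

off 0x0c: read 00 13 as little → 0x1300
  op=0x1300>>11=0x2 ⇒ not (R)
  rd: (w>>8)&0x7=0x3 → R3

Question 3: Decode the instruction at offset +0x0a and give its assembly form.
@+0a  little-endian(c5 e6) = 0xe6c5
  opcode bits[15:11]=0x1c: andi/RI
  rd@[10:8]=0x6 ⇒ R6
  imm@[7:0]=0xc5 ⇒ $197

andi R6, $197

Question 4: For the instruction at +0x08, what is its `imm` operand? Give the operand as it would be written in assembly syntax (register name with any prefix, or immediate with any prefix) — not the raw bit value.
$177

+0x08: b1 e0 ⇒ word 0xe0b1 (little)
  op=0xe0b1>>11=0x1c ⇒ andi (RI)
  rd: (w>>8)&0x7=0x0 → R0
  imm: (w>>0)&0xff=0xb1 → $177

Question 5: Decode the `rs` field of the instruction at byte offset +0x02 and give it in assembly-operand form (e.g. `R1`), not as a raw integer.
@+02  little-endian(60 b1) = 0xb160
  op=0xb160>>11=0x16 ⇒ lsr (RR)
  [10:8] rd=1 = R1
  [7:5] rs=3 = R3

R3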